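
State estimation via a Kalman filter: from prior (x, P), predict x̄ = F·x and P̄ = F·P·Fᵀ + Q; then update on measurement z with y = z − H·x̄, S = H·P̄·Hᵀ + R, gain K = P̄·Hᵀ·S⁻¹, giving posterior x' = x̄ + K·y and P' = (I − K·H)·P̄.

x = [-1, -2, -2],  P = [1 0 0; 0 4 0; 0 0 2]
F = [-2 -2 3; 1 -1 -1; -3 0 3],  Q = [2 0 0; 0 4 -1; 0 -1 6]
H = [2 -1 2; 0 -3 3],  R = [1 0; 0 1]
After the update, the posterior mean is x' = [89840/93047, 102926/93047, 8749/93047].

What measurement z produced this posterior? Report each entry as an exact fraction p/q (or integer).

x̄ = F·x = [0, 3, -3]
P̄ = F·P·Fᵀ + Q = [40 0 24; 0 11 -10; 24 -10 33]
S = H·P̄·Hᵀ + R = [536 465; 465 577]
K = P̄·Hᵀ·S⁻¹ = [40376/93047 -20928/93047; 11408/93047 -19353/93047; 11563/93047 11484/93047]
x' − x̄ = [89840/93047, -176215/93047, 287890/93047] = K·y
y = (KᵀK)⁻¹·Kᵀ·(x' − x̄) = [10, 15]
z = y + H·x̄ = [10, 15] + [-9, -18] = [1, -3]

z = [1, -3]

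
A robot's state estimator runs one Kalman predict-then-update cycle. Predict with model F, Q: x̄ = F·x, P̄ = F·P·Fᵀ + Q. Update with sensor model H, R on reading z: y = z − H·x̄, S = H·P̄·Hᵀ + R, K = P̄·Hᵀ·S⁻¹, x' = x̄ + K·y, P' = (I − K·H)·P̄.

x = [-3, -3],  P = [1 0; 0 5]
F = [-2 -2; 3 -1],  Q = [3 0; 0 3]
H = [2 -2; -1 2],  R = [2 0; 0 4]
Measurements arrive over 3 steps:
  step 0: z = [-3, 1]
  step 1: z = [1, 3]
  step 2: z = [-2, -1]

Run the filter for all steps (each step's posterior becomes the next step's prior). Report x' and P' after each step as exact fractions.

step 0: x̄ = F·x = [12, -6]
step 0: P̄ = F·P·Fᵀ + Q = [27 4; 4 17]
step 0: y = z − H·x̄ = [-39, 25]
step 0: S = H·P̄·Hᵀ + R = [146 -98; -98 83]
step 0: K = P̄·Hᵀ·S⁻¹ = [326/419 289/419; 391/1257 916/1257]
step 0: x' = x̄ + K·y = [-461/419, 109/1257]
step 0: P' = (I − K·H)·P̄ = [1808/419 1482/419; 1482/419 4055/1257]
step 1: x̄ = F·x = [2548/1257, -4258/1257]
step 1: P̄ = F·P·Fᵀ + Q = [77255/1257 -42218/1257; -42218/1257 29966/1257]
step 1: y = z − H·x̄ = [-12355/1257, 4945/419]
step 1: S = H·P̄·Hᵀ + R = [769142/1257 -175894/419; -175894/419 123673/419]
step 1: K = P̄·Hᵀ·S⁻¹ = [189344/393113 97975/393113; 135022/2751791 949666/2751791]
step 1: x' = x̄ + K·y = [92097/393113, 559246/2751791]
step 1: P' = (I − K·H)·P̄ = [110084/56159 581244/393113; 581244/393113 3933686/2751791]
step 2: x̄ = F·x = [-2407850/2751791, 1374791/2751791]
step 2: P̄ = F·P·Fᵀ + Q = [78116245/2751791 -40772156/2751791; -40772156/2751791 36323855/2751791]
step 2: y = z − H·x̄ = [2061700/2751791, -1129889/393113]
step 2: S = H·P̄·Hᵀ + R = [789441230/2751791 -78022978/393113; -78022978/393113 8112397/56159]
step 2: K = P̄·Hᵀ·S⁻¹ = [1329626062/2819455207 694411901/2819455207; 118652185/2819455207 967492324/2819455207]
step 2: x' = x̄ + K·y = [-3466758103/2819455207, -1283282665/2819455207]
step 2: P' = (I − K·H)·P̄ = [5436899728/2819455207 4107273666/2819455207; 4107273666/2819455207 3988621481/2819455207]

step 0: x' = [-461/419, 109/1257], P' = [1808/419 1482/419; 1482/419 4055/1257]
step 1: x' = [92097/393113, 559246/2751791], P' = [110084/56159 581244/393113; 581244/393113 3933686/2751791]
step 2: x' = [-3466758103/2819455207, -1283282665/2819455207], P' = [5436899728/2819455207 4107273666/2819455207; 4107273666/2819455207 3988621481/2819455207]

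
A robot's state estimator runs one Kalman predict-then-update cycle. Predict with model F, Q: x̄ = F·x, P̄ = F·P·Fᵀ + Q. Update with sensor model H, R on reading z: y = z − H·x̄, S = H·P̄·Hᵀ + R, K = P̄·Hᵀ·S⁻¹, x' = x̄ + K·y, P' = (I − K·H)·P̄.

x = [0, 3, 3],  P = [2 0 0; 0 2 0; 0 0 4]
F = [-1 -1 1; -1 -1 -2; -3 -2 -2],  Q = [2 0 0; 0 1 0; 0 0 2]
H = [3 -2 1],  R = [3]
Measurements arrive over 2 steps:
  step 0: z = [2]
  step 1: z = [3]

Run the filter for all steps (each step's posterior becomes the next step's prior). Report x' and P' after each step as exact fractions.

step 0: x̄ = F·x = [0, -9, -12]
step 0: P̄ = F·P·Fᵀ + Q = [10 -4 2; -4 21 26; 2 26 44]
step 0: y = z − H·x̄ = [-4]
step 0: S = H·P̄·Hᵀ + R = [177]
step 0: K = P̄·Hᵀ·S⁻¹ = [40/177; -28/177; -2/177]
step 0: x' = x̄ + K·y = [-160/177, -1481/177, -2116/177]
step 0: P' = (I − K·H)·P̄ = [170/177 412/177 434/177; 412/177 2933/177 4546/177; 434/177 4546/177 7784/177]
step 1: x̄ = F·x = [-475/177, 5873/177, 2558/59]
step 1: P̄ = F·P·Fᵀ + Q = [2105/177 -6661/177 -2522/59; -6661/177 55160/177 23440/59; -2522/59 23440/59 30424/59]
step 1: y = z − H·x̄ = [6028/177]
step 1: S = H·P̄·Hᵀ + R = [84644/177]
step 1: K = P̄·Hᵀ·S⁻¹ = [12071/84644; -8569/12092; -36033/42322]
step 1: x' = x̄ + K·y = [45986/21161, 27348/3023, 303876/21161]
step 1: P' = (I − K·H)·P̄ = [183427/84644 129331/12092 648283/42322; 129331/12092 864409/12092 657559/6046; 648283/42322 657559/6046 3576439/21161]

step 0: x' = [-160/177, -1481/177, -2116/177], P' = [170/177 412/177 434/177; 412/177 2933/177 4546/177; 434/177 4546/177 7784/177]
step 1: x' = [45986/21161, 27348/3023, 303876/21161], P' = [183427/84644 129331/12092 648283/42322; 129331/12092 864409/12092 657559/6046; 648283/42322 657559/6046 3576439/21161]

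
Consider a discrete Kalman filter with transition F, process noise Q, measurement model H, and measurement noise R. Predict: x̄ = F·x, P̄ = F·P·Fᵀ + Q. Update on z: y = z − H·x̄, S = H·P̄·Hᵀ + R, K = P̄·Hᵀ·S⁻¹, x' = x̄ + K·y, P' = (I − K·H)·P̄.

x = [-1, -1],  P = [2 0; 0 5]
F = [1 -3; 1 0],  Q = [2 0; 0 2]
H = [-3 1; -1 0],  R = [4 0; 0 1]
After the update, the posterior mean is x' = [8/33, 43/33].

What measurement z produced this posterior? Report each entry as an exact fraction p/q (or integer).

z = [3, -2]

x̄ = F·x = [2, -1]
P̄ = F·P·Fᵀ + Q = [49 2; 2 4]
S = H·P̄·Hᵀ + R = [437 145; 145 50]
K = P̄·Hᵀ·S⁻¹ = [-29/165 -388/825; 38/165 -584/825]
x' − x̄ = [-58/33, 76/33] = K·y
y = (KᵀK)⁻¹·Kᵀ·(x' − x̄) = [10, 0]
z = y + H·x̄ = [10, 0] + [-7, -2] = [3, -2]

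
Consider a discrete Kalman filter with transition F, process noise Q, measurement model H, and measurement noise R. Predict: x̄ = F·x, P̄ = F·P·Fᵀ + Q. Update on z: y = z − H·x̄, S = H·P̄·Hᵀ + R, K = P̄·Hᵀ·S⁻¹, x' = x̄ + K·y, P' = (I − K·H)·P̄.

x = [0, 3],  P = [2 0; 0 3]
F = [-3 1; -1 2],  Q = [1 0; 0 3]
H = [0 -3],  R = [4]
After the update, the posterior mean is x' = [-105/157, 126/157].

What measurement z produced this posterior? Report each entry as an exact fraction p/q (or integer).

x̄ = F·x = [3, 6]
P̄ = F·P·Fᵀ + Q = [22 12; 12 17]
S = H·P̄·Hᵀ + R = [157]
K = P̄·Hᵀ·S⁻¹ = [-36/157; -51/157]
x' − x̄ = [-576/157, -816/157] = K·y
y = (KᵀK)⁻¹·Kᵀ·(x' − x̄) = [16]
z = y + H·x̄ = [16] + [-18] = [-2]

z = [-2]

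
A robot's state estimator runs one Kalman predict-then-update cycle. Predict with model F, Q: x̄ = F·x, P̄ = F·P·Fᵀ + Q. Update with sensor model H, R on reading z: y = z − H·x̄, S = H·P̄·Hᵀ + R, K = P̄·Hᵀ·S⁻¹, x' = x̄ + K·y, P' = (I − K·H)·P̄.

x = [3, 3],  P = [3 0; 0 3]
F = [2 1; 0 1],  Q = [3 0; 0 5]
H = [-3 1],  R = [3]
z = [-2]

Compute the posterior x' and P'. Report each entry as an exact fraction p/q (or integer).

x' = [273/155, 443/155]
P' = [189/155 414/155; 414/155 1239/155]

x̄ = F·x = [9, 3]
P̄ = F·P·Fᵀ + Q = [18 3; 3 8]
y = z − H·x̄ = [22]
S = H·P̄·Hᵀ + R = [155]
K = P̄·Hᵀ·S⁻¹ = [-51/155; -1/155]
x' = x̄ + K·y = [273/155, 443/155]
P' = (I − K·H)·P̄ = [189/155 414/155; 414/155 1239/155]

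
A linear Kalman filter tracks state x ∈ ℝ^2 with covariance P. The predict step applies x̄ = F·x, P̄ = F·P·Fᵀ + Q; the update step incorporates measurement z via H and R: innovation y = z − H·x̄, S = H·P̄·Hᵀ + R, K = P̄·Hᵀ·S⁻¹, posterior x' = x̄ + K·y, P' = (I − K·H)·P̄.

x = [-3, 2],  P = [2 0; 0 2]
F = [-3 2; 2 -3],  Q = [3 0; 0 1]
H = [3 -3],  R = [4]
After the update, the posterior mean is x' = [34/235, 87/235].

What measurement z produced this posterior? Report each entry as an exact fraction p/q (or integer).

x̄ = F·x = [13, -12]
P̄ = F·P·Fᵀ + Q = [29 -24; -24 27]
S = H·P̄·Hᵀ + R = [940]
K = P̄·Hᵀ·S⁻¹ = [159/940; -153/940]
x' − x̄ = [-3021/235, 2907/235] = K·y
y = (KᵀK)⁻¹·Kᵀ·(x' − x̄) = [-76]
z = y + H·x̄ = [-76] + [75] = [-1]

z = [-1]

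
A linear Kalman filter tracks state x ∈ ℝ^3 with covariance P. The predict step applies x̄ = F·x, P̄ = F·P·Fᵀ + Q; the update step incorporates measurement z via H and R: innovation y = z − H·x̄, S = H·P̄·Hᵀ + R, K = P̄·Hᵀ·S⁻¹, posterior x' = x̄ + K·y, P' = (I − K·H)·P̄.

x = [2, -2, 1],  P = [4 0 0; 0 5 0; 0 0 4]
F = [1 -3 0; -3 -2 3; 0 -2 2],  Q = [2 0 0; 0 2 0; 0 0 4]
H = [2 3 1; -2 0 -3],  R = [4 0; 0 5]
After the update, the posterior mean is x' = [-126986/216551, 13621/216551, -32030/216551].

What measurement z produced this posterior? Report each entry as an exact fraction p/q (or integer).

z = [-1, 2]

x̄ = F·x = [8, 1, 6]
P̄ = F·P·Fᵀ + Q = [51 18 30; 18 94 44; 30 44 40]
S = H·P̄·Hᵀ + R = [1694 -1068; -1068 929]
K = P̄·Hᵀ·S⁻¹ = [-16131/216551 -63300/216551; 78437/216551 51012/216551; 11644/216551 -28572/216551]
x' − x̄ = [-1859394/216551, -202930/216551, -1331336/216551] = K·y
y = (KᵀK)⁻¹·Kᵀ·(x' − x̄) = [-26, 36]
z = y + H·x̄ = [-26, 36] + [25, -34] = [-1, 2]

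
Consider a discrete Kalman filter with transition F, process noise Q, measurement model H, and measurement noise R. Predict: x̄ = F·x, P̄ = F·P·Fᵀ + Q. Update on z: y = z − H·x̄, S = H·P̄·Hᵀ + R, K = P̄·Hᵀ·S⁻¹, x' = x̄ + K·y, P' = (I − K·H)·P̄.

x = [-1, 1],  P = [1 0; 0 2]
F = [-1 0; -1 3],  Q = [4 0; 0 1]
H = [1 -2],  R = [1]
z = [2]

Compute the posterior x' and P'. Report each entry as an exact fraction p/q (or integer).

x' = [109/82, -23/82]
P' = [401/82 199/82; 199/82 119/82]

x̄ = F·x = [1, 4]
P̄ = F·P·Fᵀ + Q = [5 1; 1 20]
y = z − H·x̄ = [9]
S = H·P̄·Hᵀ + R = [82]
K = P̄·Hᵀ·S⁻¹ = [3/82; -39/82]
x' = x̄ + K·y = [109/82, -23/82]
P' = (I − K·H)·P̄ = [401/82 199/82; 199/82 119/82]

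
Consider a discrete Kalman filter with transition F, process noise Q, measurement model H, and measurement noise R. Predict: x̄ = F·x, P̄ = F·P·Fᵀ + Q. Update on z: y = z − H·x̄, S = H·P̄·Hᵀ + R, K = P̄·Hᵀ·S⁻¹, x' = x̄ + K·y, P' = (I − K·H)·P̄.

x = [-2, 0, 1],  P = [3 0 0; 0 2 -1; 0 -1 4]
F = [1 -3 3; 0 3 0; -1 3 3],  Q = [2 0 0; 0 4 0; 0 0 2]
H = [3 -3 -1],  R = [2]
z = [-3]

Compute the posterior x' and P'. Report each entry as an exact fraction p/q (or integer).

x̄ = F·x = [1, 0, 5]
P̄ = F·P·Fᵀ + Q = [77 -27 15; -27 22 9; 15 9 41]
y = z − H·x̄ = [-1]
S = H·P̄·Hᵀ + R = [1384]
K = P̄·Hᵀ·S⁻¹ = [297/1384; -39/346; -23/1384]
x' = x̄ + K·y = [1087/1384, 39/346, 6943/1384]
P' = (I − K·H)·P̄ = [18359/1384 2241/346 27591/1384; 2241/346 764/173 2217/346; 27591/1384 2217/346 56215/1384]

x' = [1087/1384, 39/346, 6943/1384]
P' = [18359/1384 2241/346 27591/1384; 2241/346 764/173 2217/346; 27591/1384 2217/346 56215/1384]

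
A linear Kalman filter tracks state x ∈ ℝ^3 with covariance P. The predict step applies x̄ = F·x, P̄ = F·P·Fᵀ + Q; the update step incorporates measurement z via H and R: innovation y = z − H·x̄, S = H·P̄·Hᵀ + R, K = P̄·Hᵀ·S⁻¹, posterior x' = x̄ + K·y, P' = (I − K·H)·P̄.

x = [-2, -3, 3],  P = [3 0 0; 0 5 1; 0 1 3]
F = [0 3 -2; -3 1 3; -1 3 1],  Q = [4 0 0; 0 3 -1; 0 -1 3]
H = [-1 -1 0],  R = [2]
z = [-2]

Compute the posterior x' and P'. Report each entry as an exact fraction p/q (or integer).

x̄ = F·x = [-15, 12, -4]
P̄ = F·P·Fᵀ + Q = [49 4 36; 4 68 42; 36 42 60]
y = z − H·x̄ = [-5]
S = H·P̄·Hᵀ + R = [127]
K = P̄·Hᵀ·S⁻¹ = [-53/127; -72/127; -78/127]
x' = x̄ + K·y = [-1640/127, 1884/127, -118/127]
P' = (I − K·H)·P̄ = [3414/127 -3308/127 438/127; -3308/127 3452/127 -282/127; 438/127 -282/127 1536/127]

x' = [-1640/127, 1884/127, -118/127]
P' = [3414/127 -3308/127 438/127; -3308/127 3452/127 -282/127; 438/127 -282/127 1536/127]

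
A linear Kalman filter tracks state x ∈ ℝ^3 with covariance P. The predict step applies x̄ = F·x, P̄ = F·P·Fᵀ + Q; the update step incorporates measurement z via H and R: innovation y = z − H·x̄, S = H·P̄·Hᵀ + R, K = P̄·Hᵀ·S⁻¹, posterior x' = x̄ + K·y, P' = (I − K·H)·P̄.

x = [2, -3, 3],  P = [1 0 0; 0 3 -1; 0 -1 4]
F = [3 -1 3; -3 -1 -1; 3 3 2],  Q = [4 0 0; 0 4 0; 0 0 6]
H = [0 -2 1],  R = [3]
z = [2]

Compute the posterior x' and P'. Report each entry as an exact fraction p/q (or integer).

x̄ = F·x = [18, -6, 3]
P̄ = F·P·Fᵀ + Q = [58 -16 17; -16 18 -21; 17 -21 46]
y = z − H·x̄ = [-13]
S = H·P̄·Hᵀ + R = [205]
K = P̄·Hᵀ·S⁻¹ = [49/205; -57/205; 88/205]
x' = x̄ + K·y = [3053/205, -489/205, -529/205]
P' = (I − K·H)·P̄ = [9489/205 -487/205 -827/205; -487/205 441/205 711/205; -827/205 711/205 1686/205]

x' = [3053/205, -489/205, -529/205]
P' = [9489/205 -487/205 -827/205; -487/205 441/205 711/205; -827/205 711/205 1686/205]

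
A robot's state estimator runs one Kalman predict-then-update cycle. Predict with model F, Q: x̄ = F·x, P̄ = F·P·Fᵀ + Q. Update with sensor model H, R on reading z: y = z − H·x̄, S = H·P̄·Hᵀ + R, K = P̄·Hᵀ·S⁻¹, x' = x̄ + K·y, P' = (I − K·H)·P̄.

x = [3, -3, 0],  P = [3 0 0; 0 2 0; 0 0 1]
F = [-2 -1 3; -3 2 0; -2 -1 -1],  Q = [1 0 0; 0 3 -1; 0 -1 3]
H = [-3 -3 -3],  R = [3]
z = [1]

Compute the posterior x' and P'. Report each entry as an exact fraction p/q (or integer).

x' = [233/67, -3005/469, 171/67]
P' = [579/67 -427/67 -145/67; -427/67 5147/469 -299/67; -145/67 -299/67 450/67]

x̄ = F·x = [-3, -15, -3]
P̄ = F·P·Fᵀ + Q = [24 14 11; 14 38 13; 11 13 18]
y = z − H·x̄ = [-62]
S = H·P̄·Hᵀ + R = [1407]
K = P̄·Hᵀ·S⁻¹ = [-7/67; -65/469; -6/67]
x' = x̄ + K·y = [233/67, -3005/469, 171/67]
P' = (I − K·H)·P̄ = [579/67 -427/67 -145/67; -427/67 5147/469 -299/67; -145/67 -299/67 450/67]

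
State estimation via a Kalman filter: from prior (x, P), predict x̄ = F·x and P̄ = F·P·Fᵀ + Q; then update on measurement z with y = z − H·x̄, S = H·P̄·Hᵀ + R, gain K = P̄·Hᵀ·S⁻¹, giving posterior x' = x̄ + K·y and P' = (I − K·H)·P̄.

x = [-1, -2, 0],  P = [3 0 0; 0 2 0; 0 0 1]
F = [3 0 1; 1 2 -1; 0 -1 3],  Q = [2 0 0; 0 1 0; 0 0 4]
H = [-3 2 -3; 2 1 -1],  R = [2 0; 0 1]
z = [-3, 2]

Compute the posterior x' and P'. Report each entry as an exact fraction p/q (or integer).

x' = [5315/4781, -5059/4098, -4400/4781]
P' = [2263/14343 -179/683 -3623/14343; -179/683 11831/4098 1457/683; -3623/14343 1457/683 25537/14343]

x̄ = F·x = [-3, -5, 2]
P̄ = F·P·Fᵀ + Q = [30 8 3; 8 13 -7; 3 -7 15]
y = z − H·x̄ = [4, 15]
S = H·P̄·Hᵀ + R = [501 -75; -75 183]
K = P̄·Hᵀ·S⁻¹ = [-573/4781 4390/14343; 329/4098 941/4098; -758/4781 -2186/14343]
x' = x̄ + K·y = [5315/4781, -5059/4098, -4400/4781]
P' = (I − K·H)·P̄ = [2263/14343 -179/683 -3623/14343; -179/683 11831/4098 1457/683; -3623/14343 1457/683 25537/14343]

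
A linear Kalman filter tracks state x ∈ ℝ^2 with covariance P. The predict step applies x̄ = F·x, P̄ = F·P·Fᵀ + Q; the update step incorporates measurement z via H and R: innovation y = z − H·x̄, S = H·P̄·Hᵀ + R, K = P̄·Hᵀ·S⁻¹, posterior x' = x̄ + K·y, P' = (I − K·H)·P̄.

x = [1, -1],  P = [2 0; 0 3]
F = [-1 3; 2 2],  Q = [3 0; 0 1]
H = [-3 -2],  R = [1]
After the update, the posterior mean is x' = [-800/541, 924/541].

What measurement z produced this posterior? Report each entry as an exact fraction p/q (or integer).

z = [1]

x̄ = F·x = [-4, 0]
P̄ = F·P·Fᵀ + Q = [32 14; 14 21]
S = H·P̄·Hᵀ + R = [541]
K = P̄·Hᵀ·S⁻¹ = [-124/541; -84/541]
x' − x̄ = [1364/541, 924/541] = K·y
y = (KᵀK)⁻¹·Kᵀ·(x' − x̄) = [-11]
z = y + H·x̄ = [-11] + [12] = [1]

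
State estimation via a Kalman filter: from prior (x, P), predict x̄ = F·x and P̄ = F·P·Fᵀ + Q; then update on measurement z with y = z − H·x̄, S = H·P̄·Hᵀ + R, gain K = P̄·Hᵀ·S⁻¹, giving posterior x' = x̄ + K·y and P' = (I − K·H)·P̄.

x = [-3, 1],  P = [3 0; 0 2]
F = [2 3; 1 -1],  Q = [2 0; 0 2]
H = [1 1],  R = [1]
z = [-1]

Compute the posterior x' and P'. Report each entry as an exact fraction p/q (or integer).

x̄ = F·x = [-3, -4]
P̄ = F·P·Fᵀ + Q = [32 0; 0 7]
y = z − H·x̄ = [6]
S = H·P̄·Hᵀ + R = [40]
K = P̄·Hᵀ·S⁻¹ = [4/5; 7/40]
x' = x̄ + K·y = [9/5, -59/20]
P' = (I − K·H)·P̄ = [32/5 -28/5; -28/5 231/40]

x' = [9/5, -59/20]
P' = [32/5 -28/5; -28/5 231/40]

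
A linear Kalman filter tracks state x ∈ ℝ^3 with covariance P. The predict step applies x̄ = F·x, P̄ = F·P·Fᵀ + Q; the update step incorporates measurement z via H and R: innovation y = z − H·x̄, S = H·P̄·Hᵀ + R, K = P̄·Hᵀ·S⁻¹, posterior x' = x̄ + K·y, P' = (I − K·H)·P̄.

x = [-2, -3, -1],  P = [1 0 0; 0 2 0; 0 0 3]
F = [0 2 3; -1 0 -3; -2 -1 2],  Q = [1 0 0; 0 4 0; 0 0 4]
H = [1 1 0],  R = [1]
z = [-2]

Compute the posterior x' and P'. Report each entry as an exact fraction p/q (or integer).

x' = [-39/5, 17/3, 71/15]
P' = [153/5 -30 76/5; -30 91/3 -46/3; 76/5 -46/3 326/15]

x̄ = F·x = [-9, 5, 5]
P̄ = F·P·Fᵀ + Q = [36 -27 14; -27 32 -16; 14 -16 22]
y = z − H·x̄ = [2]
S = H·P̄·Hᵀ + R = [15]
K = P̄·Hᵀ·S⁻¹ = [3/5; 1/3; -2/15]
x' = x̄ + K·y = [-39/5, 17/3, 71/15]
P' = (I − K·H)·P̄ = [153/5 -30 76/5; -30 91/3 -46/3; 76/5 -46/3 326/15]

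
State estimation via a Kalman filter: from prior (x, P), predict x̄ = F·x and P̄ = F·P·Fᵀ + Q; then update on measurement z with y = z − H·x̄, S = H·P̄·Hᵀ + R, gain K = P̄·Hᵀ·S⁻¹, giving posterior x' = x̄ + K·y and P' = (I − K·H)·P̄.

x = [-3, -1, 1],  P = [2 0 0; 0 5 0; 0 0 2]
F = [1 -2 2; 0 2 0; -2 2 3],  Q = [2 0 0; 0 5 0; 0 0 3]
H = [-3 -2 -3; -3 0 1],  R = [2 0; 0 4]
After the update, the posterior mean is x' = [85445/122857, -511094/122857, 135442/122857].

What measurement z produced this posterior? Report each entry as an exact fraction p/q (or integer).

x̄ = F·x = [1, -2, 7]
P̄ = F·P·Fᵀ + Q = [32 -20 -12; -20 25 20; -12 20 49]
S = H·P̄·Hᵀ + R = [615 -91; -91 413]
K = P̄·Hᵀ·S⁻¹ = [-1292/17551 -34120/122857; -955/17551 22325/122857; -3902/17551 19267/122857]
x' − x̄ = [-37412/122857, -265380/122857, -724557/122857] = K·y
y = (KᵀK)⁻¹·Kᵀ·(x' − x̄) = [23, -5]
z = y + H·x̄ = [23, -5] + [-20, 4] = [3, -1]

z = [3, -1]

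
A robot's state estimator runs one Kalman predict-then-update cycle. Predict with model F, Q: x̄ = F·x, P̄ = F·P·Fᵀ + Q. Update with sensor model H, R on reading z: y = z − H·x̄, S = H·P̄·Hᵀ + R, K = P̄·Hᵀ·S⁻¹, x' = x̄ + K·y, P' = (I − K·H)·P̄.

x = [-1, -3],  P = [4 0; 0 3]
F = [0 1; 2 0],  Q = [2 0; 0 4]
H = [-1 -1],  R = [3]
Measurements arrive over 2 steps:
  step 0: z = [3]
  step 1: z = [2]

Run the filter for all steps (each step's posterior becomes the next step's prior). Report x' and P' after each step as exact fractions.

step 0: x̄ = F·x = [-3, -2]
step 0: P̄ = F·P·Fᵀ + Q = [5 0; 0 20]
step 0: y = z − H·x̄ = [-2]
step 0: S = H·P̄·Hᵀ + R = [28]
step 0: K = P̄·Hᵀ·S⁻¹ = [-5/28; -5/7]
step 0: x' = x̄ + K·y = [-37/14, -4/7]
step 0: P' = (I − K·H)·P̄ = [115/28 -25/7; -25/7 40/7]
step 1: x̄ = F·x = [-4/7, -37/7]
step 1: P̄ = F·P·Fᵀ + Q = [54/7 -50/7; -50/7 143/7]
step 1: y = z − H·x̄ = [-27/7]
step 1: S = H·P̄·Hᵀ + R = [118/7]
step 1: K = P̄·Hᵀ·S⁻¹ = [-2/59; -93/118]
step 1: x' = x̄ + K·y = [-26/59, -265/118]
step 1: P' = (I − K·H)·P̄ = [454/59 -448/59; -448/59 1175/118]

step 0: x' = [-37/14, -4/7], P' = [115/28 -25/7; -25/7 40/7]
step 1: x' = [-26/59, -265/118], P' = [454/59 -448/59; -448/59 1175/118]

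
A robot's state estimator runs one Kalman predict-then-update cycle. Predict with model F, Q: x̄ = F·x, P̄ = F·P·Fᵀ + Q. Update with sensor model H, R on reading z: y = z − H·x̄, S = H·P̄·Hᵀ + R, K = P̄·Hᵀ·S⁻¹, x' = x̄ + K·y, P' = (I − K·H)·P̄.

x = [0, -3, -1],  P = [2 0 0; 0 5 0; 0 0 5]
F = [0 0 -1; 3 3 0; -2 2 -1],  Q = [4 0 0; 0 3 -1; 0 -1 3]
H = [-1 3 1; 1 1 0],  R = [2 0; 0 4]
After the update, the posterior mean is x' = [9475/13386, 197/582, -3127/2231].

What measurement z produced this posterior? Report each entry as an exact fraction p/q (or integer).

x̄ = F·x = [1, -9, -5]
P̄ = F·P·Fᵀ + Q = [9 0 5; 0 66 17; 5 17 36]
S = H·P̄·Hᵀ + R = [733 211; 211 79]
K = P̄·Hᵀ·S⁻¹ = [-2215/13386 7441/13386; 133/582 131/582; 306/2231 -196/2231]
x' − x̄ = [-3911/13386, 5435/582, 8028/2231] = K·y
y = (KᵀK)⁻¹·Kᵀ·(x' − x̄) = [32, 9]
z = y + H·x̄ = [32, 9] + [-33, -8] = [-1, 1]

z = [-1, 1]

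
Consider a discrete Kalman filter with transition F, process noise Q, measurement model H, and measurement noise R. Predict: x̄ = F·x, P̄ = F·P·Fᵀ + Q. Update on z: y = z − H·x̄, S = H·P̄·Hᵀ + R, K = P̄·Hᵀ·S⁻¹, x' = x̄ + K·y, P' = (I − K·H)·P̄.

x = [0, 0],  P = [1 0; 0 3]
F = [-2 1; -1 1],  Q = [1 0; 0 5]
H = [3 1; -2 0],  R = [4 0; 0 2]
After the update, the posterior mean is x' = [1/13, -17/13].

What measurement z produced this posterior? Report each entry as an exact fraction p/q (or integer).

x̄ = F·x = [0, 0]
P̄ = F·P·Fᵀ + Q = [8 5; 5 9]
S = H·P̄·Hᵀ + R = [115 -58; -58 34]
K = P̄·Hᵀ·S⁻¹ = [29/273 -79/273; 118/273 121/273]
x' − x̄ = [1/13, -17/13] = K·y
y = (KᵀK)⁻¹·Kᵀ·(x' − x̄) = [-2, -1]
z = y + H·x̄ = [-2, -1] + [0, 0] = [-2, -1]

z = [-2, -1]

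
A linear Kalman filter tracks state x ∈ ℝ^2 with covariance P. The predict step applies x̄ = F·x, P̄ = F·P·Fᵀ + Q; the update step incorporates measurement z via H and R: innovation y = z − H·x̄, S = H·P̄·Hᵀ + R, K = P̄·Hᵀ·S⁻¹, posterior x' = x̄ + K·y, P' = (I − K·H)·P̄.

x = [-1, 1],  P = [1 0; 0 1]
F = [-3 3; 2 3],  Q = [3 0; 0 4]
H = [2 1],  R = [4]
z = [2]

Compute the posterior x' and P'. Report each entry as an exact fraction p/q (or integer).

x̄ = F·x = [6, 1]
P̄ = F·P·Fᵀ + Q = [21 3; 3 17]
y = z − H·x̄ = [-11]
S = H·P̄·Hᵀ + R = [117]
K = P̄·Hᵀ·S⁻¹ = [5/13; 23/117]
x' = x̄ + K·y = [23/13, -136/117]
P' = (I − K·H)·P̄ = [48/13 -76/13; -76/13 1460/117]

x' = [23/13, -136/117]
P' = [48/13 -76/13; -76/13 1460/117]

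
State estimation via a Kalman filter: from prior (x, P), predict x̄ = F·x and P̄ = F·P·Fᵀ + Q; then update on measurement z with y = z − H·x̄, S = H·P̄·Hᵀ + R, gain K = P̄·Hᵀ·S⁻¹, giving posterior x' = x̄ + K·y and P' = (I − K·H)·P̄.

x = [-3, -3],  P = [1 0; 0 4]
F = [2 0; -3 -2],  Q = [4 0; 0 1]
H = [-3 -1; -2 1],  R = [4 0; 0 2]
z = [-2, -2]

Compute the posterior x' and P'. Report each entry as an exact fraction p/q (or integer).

x̄ = F·x = [-6, 15]
P̄ = F·P·Fᵀ + Q = [8 -6; -6 26]
y = z − H·x̄ = [-5, -29]
S = H·P̄·Hᵀ + R = [66 28; 28 84]
K = P̄·Hᵀ·S⁻¹ = [-16/85 -237/1190; -31/85 683/1190]
x' = x̄ + K·y = [853/1190, 213/1190]
P' = (I − K·H)·P̄ = [137/595 37/595; 37/595 757/595]

x' = [853/1190, 213/1190]
P' = [137/595 37/595; 37/595 757/595]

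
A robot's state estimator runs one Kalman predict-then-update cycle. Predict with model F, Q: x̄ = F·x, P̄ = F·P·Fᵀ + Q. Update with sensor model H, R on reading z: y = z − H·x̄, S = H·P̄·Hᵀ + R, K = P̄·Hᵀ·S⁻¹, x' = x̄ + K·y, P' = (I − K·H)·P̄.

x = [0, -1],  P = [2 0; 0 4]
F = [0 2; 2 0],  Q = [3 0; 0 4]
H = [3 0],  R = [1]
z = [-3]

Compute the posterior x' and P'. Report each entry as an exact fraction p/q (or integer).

x̄ = F·x = [-2, 0]
P̄ = F·P·Fᵀ + Q = [19 0; 0 12]
y = z − H·x̄ = [3]
S = H·P̄·Hᵀ + R = [172]
K = P̄·Hᵀ·S⁻¹ = [57/172; 0]
x' = x̄ + K·y = [-173/172, 0]
P' = (I − K·H)·P̄ = [19/172 0; 0 12]

x' = [-173/172, 0]
P' = [19/172 0; 0 12]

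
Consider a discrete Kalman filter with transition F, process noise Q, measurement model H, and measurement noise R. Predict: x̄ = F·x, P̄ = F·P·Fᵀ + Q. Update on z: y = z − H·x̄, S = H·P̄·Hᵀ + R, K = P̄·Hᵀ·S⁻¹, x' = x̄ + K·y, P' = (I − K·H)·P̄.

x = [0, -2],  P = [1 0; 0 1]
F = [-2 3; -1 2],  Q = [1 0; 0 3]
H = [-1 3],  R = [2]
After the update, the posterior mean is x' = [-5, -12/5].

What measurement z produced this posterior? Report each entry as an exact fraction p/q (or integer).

x̄ = F·x = [-6, -4]
P̄ = F·P·Fᵀ + Q = [14 8; 8 8]
S = H·P̄·Hᵀ + R = [40]
K = P̄·Hᵀ·S⁻¹ = [1/4; 2/5]
x' − x̄ = [1, 8/5] = K·y
y = (KᵀK)⁻¹·Kᵀ·(x' − x̄) = [4]
z = y + H·x̄ = [4] + [-6] = [-2]

z = [-2]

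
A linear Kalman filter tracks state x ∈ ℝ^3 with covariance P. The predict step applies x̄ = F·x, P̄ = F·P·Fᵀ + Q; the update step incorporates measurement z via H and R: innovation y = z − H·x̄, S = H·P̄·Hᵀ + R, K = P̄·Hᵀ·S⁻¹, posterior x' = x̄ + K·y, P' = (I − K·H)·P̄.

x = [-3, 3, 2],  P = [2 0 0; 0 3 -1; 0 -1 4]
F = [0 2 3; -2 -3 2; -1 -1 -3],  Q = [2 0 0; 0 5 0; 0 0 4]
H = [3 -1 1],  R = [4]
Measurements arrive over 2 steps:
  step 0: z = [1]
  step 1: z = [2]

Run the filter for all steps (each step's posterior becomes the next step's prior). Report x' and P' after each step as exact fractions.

step 0: x̄ = F·x = [12, 1, -6]
step 0: P̄ = F·P·Fᵀ + Q = [38 11 -33; 11 68 -18; -33 -18 39]
step 0: y = z − H·x̄ = [-28]
step 0: S = H·P̄·Hᵀ + R = [225]
step 0: K = P̄·Hᵀ·S⁻¹ = [14/45; -53/225; -14/75]
step 0: x' = x̄ + K·y = [148/45, 1709/225, -58/75]
step 0: P' = (I − K·H)·P̄ = [146/9 1237/45 -299/15; 1237/45 12491/225 -2092/75; -299/15 -2092/75 779/25]
step 1: x̄ = F·x = [2896/225, -1391/45, -1927/225]
step 1: P̄ = F·P·Fᵀ + Q = [38201/225 134/45 -30512/225; 134/45 13664/9 -5648/45; -30512/225 -5648/45 27944/225]
step 1: y = z − H·x̄ = [-1474/25]
step 1: S = H·P̄·Hᵀ + R = [64849/25]
step 1: K = P̄·Hᵀ·S⁻¹ = [9269/64849; -40870/64849; -3928/64849]
step 1: x' = x̄ + K·y = [2593606/583641, 3646265/583641, -2914207/583641]
step 1: P' = (I − K·H)·P̄ = [68162696/583641 138114604/583641 -66039800/583641; 138114604/583641 284768252/583641 -131046880/583641; -66039800/583641 -131046880/583641 66931112/583641]

step 0: x' = [148/45, 1709/225, -58/75], P' = [146/9 1237/45 -299/15; 1237/45 12491/225 -2092/75; -299/15 -2092/75 779/25]
step 1: x' = [2593606/583641, 3646265/583641, -2914207/583641], P' = [68162696/583641 138114604/583641 -66039800/583641; 138114604/583641 284768252/583641 -131046880/583641; -66039800/583641 -131046880/583641 66931112/583641]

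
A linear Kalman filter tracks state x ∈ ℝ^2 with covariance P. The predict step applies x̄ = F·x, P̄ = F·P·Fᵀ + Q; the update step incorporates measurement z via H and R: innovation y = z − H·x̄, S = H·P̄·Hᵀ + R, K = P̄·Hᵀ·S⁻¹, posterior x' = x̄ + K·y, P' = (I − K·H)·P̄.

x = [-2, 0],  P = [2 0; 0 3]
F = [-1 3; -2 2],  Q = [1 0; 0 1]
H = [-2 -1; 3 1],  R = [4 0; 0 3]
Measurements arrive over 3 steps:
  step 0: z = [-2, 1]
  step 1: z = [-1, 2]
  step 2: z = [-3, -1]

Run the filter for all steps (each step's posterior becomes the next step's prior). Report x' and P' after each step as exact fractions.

step 0: x̄ = F·x = [2, 4]
step 0: P̄ = F·P·Fᵀ + Q = [30 22; 22 21]
step 0: y = z − H·x̄ = [6, -9]
step 0: S = H·P̄·Hᵀ + R = [233 -311; -311 426]
step 0: K = P̄·Hᵀ·S⁻¹ = [-100/2537 594/2537; -633/2537 56/2537]
step 0: x' = x̄ + K·y = [-872/2537, 5846/2537]
step 0: P' = (I − K·H)·P̄ = [1382/2537 -2364/2537; -2364/2537 7260/2537]
step 1: x̄ = F·x = [18410/2537, 13436/2537]
step 1: P̄ = F·P·Fᵀ + Q = [83443/2537 65236/2537; 65236/2537 56017/2537]
step 1: y = z − H·x̄ = [47719/2537, -63592/2537]
step 1: S = H·P̄·Hᵀ + R = [660881/2537 -882855/2537; -882855/2537 1206031/2537]
step 1: K = P̄·Hᵀ·S⁻¹ = [-531411/6941278 1427215/6941278; -527166/3470639 338495/3470639]
step 1: x' = x̄ + K·y = [4600343/6941278, -19670/3470639]
step 1: P' = (I − K·H)·P̄ = [2156001/6941278 -1093179/3470639; -1093179/3470639 4295022/3470639]
step 2: x̄ = F·x = [-4718363/6941278, -4639683/3470639]
step 2: P̄ = F·P·Fᵀ + Q = [99525823/6941278 36671565/3470639; 36671565/3470639 33708161/3470639]
step 2: y = z − H·x̄ = [-19769963/3470639, 16493177/6941278]
step 2: S = H·P̄·Hᵀ + R = [393328623/3470639 -515643455/3470639; -515643455/3470639 1424031343/6941278]
step 2: K = P̄·Hᵀ·S⁻¹ = [-625512101/8164474001 1679354623/8164474001; -1217324427/8164474001 766438394/8164474001]
step 2: x' = x̄ + K·y = [2003614203/8164474001, -2159144267/8164474001]
step 2: P' = (I − K·H)·P̄ = [2536015465/8164474001 -2569982526/8164474001; -2569982526/8164474001 10009262760/8164474001]

step 0: x' = [-872/2537, 5846/2537], P' = [1382/2537 -2364/2537; -2364/2537 7260/2537]
step 1: x' = [4600343/6941278, -19670/3470639], P' = [2156001/6941278 -1093179/3470639; -1093179/3470639 4295022/3470639]
step 2: x' = [2003614203/8164474001, -2159144267/8164474001], P' = [2536015465/8164474001 -2569982526/8164474001; -2569982526/8164474001 10009262760/8164474001]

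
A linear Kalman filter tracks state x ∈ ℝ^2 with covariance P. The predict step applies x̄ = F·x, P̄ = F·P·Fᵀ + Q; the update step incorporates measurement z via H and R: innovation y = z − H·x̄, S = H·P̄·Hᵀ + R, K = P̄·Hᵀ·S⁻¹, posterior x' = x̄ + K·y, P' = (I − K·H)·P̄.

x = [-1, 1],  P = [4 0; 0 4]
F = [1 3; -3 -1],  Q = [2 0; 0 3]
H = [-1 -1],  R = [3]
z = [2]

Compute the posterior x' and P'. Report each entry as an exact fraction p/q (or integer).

x̄ = F·x = [2, 2]
P̄ = F·P·Fᵀ + Q = [42 -24; -24 43]
y = z − H·x̄ = [6]
S = H·P̄·Hᵀ + R = [40]
K = P̄·Hᵀ·S⁻¹ = [-9/20; -19/40]
x' = x̄ + K·y = [-7/10, -17/20]
P' = (I − K·H)·P̄ = [339/10 -651/20; -651/20 1359/40]

x' = [-7/10, -17/20]
P' = [339/10 -651/20; -651/20 1359/40]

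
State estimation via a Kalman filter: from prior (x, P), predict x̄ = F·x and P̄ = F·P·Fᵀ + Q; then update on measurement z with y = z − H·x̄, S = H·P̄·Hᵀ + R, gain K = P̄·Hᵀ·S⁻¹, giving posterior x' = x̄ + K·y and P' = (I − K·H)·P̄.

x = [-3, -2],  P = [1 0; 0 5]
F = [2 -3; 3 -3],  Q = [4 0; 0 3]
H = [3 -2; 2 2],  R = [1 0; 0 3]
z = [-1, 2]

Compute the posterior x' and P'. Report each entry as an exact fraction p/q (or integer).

x̄ = F·x = [0, -3]
P̄ = F·P·Fᵀ + Q = [53 51; 51 57]
y = z − H·x̄ = [-7, 8]
S = H·P̄·Hᵀ + R = [94 192; 192 851]
K = P̄·Hᵀ·S⁻¹ = [8571/43130 4304/21565; -8283/43130 6408/21565]
x' = x̄ + K·y = [8867/43130, 31119/43130]
P' = (I − K·H)·P̄ = [6879/43130 6033/43130; 6033/43130 13191/43130]

x' = [8867/43130, 31119/43130]
P' = [6879/43130 6033/43130; 6033/43130 13191/43130]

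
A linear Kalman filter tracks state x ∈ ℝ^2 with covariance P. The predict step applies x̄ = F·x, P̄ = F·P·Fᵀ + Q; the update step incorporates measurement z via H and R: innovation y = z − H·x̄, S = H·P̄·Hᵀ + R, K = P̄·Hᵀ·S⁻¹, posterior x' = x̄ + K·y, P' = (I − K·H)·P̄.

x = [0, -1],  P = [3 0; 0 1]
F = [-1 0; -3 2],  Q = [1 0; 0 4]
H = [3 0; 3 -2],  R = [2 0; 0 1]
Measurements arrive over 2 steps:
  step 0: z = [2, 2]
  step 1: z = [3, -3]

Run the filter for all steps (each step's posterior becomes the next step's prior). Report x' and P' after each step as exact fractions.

step 0: x' = [244/383, -61/1149], P' = [80/383 121/383; 121/383 1663/2298]
step 1: x' = [172203/334945, 692024/334945], P' = [58154/334945 83052/334945; 83052/334945 198346/334945]

step 0: x̄ = F·x = [0, -2]
step 0: P̄ = F·P·Fᵀ + Q = [4 9; 9 35]
step 0: y = z − H·x̄ = [2, -2]
step 0: S = H·P̄·Hᵀ + R = [38 -18; -18 69]
step 0: K = P̄·Hᵀ·S⁻¹ = [120/383 -2/383; 363/766 -574/1149]
step 0: x' = x̄ + K·y = [244/383, -61/1149]
step 0: P' = (I − K·H)·P̄ = [80/383 121/383; 121/383 1663/2298]
step 1: x̄ = F·x = [-244/383, -2318/1149]
step 1: P̄ = F·P·Fᵀ + Q = [463/383 -2/383; -2/383 5726/1149]
step 1: y = z − H·x̄ = [1881/383, -5887/1149]
step 1: S = H·P̄·Hᵀ + R = [4933/383 4179/383; 4179/383 36626/1149]
step 1: K = P̄·Hᵀ·S⁻¹ = [87231/334945 8358/334945; 124578/334945 -147536/334945]
step 1: x' = x̄ + K·y = [172203/334945, 692024/334945]
step 1: P' = (I − K·H)·P̄ = [58154/334945 83052/334945; 83052/334945 198346/334945]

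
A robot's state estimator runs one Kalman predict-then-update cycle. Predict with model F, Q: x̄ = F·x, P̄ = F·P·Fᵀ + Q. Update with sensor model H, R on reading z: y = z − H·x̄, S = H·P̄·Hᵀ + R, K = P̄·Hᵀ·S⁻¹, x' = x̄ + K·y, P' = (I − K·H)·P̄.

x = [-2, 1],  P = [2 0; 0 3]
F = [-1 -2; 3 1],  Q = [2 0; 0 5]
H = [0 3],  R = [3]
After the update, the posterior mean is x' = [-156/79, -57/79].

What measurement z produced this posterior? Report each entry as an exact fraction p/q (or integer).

z = [-2]

x̄ = F·x = [0, -5]
P̄ = F·P·Fᵀ + Q = [16 -12; -12 26]
S = H·P̄·Hᵀ + R = [237]
K = P̄·Hᵀ·S⁻¹ = [-12/79; 26/79]
x' − x̄ = [-156/79, 338/79] = K·y
y = (KᵀK)⁻¹·Kᵀ·(x' − x̄) = [13]
z = y + H·x̄ = [13] + [-15] = [-2]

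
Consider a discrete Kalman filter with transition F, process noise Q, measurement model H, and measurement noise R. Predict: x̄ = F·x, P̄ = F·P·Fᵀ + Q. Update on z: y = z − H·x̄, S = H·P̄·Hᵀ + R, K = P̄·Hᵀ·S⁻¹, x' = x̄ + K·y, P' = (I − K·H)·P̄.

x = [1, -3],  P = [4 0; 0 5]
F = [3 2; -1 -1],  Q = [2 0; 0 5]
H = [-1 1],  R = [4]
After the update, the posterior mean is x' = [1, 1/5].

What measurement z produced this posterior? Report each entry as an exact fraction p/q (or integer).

z = [-1]

x̄ = F·x = [-3, 2]
P̄ = F·P·Fᵀ + Q = [58 -22; -22 14]
S = H·P̄·Hᵀ + R = [120]
K = P̄·Hᵀ·S⁻¹ = [-2/3; 3/10]
x' − x̄ = [4, -9/5] = K·y
y = (KᵀK)⁻¹·Kᵀ·(x' − x̄) = [-6]
z = y + H·x̄ = [-6] + [5] = [-1]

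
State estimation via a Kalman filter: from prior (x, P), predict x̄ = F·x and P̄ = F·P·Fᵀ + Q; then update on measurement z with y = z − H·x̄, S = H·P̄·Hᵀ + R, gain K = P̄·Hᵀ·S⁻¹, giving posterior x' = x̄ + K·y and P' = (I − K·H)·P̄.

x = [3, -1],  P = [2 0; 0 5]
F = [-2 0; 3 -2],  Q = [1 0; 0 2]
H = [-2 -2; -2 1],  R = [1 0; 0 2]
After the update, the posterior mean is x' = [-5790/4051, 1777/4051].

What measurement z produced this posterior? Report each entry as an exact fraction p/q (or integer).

z = [2, 3]

x̄ = F·x = [-6, 11]
P̄ = F·P·Fᵀ + Q = [9 -12; -12 40]
S = H·P̄·Hᵀ + R = [101 -68; -68 126]
K = P̄·Hᵀ·S⁻¹ = [-642/4051 -1311/4051; -1352/4051 1328/4051]
x' − x̄ = [18516/4051, -42784/4051] = K·y
y = (KᵀK)⁻¹·Kᵀ·(x' − x̄) = [12, -20]
z = y + H·x̄ = [12, -20] + [-10, 23] = [2, 3]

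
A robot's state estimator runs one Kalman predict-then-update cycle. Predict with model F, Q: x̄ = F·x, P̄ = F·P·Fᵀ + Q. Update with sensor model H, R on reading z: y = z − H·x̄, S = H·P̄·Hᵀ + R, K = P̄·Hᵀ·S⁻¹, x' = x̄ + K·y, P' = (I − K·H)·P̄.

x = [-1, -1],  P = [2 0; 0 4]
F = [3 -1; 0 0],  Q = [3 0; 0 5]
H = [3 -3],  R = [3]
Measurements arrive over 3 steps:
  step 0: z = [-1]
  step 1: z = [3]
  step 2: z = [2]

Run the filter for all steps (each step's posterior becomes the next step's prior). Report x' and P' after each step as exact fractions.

step 0: x' = [-57/91, -25/91], P' = [400/91 375/91; 375/91 380/91]
step 1: x' = [3673/7465, -711/1493], P' = [32048/7465 6009/1493; 6009/1493 6100/1493]
step 2: x' = [555298/602611, 143960/602611], P' = [2576912/602611 2415855/602611; 2415855/602611 2453180/602611]

step 0: x̄ = F·x = [-2, 0]
step 0: P̄ = F·P·Fᵀ + Q = [25 0; 0 5]
step 0: y = z − H·x̄ = [5]
step 0: S = H·P̄·Hᵀ + R = [273]
step 0: K = P̄·Hᵀ·S⁻¹ = [25/91; -5/91]
step 0: x' = x̄ + K·y = [-57/91, -25/91]
step 0: P' = (I − K·H)·P̄ = [400/91 375/91; 375/91 380/91]
step 1: x̄ = F·x = [-146/91, 0]
step 1: P̄ = F·P·Fᵀ + Q = [2003/91 0; 0 5]
step 1: y = z − H·x̄ = [711/91]
step 1: S = H·P̄·Hᵀ + R = [22395/91]
step 1: K = P̄·Hᵀ·S⁻¹ = [2003/7465; -91/1493]
step 1: x' = x̄ + K·y = [3673/7465, -711/1493]
step 1: P' = (I − K·H)·P̄ = [32048/7465 6009/1493; 6009/1493 6100/1493]
step 2: x̄ = F·x = [14574/7465, 0]
step 2: P̄ = F·P·Fᵀ + Q = [161057/7465 0; 0 5]
step 2: y = z − H·x̄ = [-28792/7465]
step 2: S = H·P̄·Hᵀ + R = [1807833/7465]
step 2: K = P̄·Hᵀ·S⁻¹ = [161057/602611; -37325/602611]
step 2: x' = x̄ + K·y = [555298/602611, 143960/602611]
step 2: P' = (I − K·H)·P̄ = [2576912/602611 2415855/602611; 2415855/602611 2453180/602611]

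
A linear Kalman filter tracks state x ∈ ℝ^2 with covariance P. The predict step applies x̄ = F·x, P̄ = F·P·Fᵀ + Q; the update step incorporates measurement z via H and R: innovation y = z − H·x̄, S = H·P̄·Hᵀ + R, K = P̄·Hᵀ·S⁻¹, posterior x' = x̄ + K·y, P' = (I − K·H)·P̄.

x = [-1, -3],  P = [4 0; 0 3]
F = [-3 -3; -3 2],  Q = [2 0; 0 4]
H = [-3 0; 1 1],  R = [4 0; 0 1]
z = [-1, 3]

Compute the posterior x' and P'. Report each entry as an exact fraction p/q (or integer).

x' = [14763/28705, 66171/28705]
P' = [12484/28705 -12152/28705; -12152/28705 39936/28705]

x̄ = F·x = [12, -3]
P̄ = F·P·Fᵀ + Q = [65 18; 18 52]
y = z − H·x̄ = [35, -6]
S = H·P̄·Hᵀ + R = [589 -249; -249 154]
K = P̄·Hᵀ·S⁻¹ = [-9363/28705 332/28705; 9114/28705 27784/28705]
x' = x̄ + K·y = [14763/28705, 66171/28705]
P' = (I − K·H)·P̄ = [12484/28705 -12152/28705; -12152/28705 39936/28705]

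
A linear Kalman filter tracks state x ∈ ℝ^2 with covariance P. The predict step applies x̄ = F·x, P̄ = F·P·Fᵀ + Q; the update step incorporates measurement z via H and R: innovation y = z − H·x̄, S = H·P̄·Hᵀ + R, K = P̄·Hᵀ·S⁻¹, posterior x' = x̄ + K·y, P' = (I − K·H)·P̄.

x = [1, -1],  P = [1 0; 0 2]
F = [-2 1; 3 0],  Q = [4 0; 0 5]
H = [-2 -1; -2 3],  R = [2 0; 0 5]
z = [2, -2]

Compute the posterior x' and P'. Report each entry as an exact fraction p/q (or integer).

x̄ = F·x = [-3, 3]
P̄ = F·P·Fᵀ + Q = [10 -6; -6 14]
y = z − H·x̄ = [-1, -17]
S = H·P̄·Hᵀ + R = [32 22; 22 243]
K = P̄·Hᵀ·S⁻¹ = [-1283/3646 -227/1823; -837/3646 443/1823]
x' = x̄ + K·y = [-1937/3646, -3287/3646]
P' = (I − K·H)·P̄ = [623/1823 37/1823; 37/1823 763/1823]

x' = [-1937/3646, -3287/3646]
P' = [623/1823 37/1823; 37/1823 763/1823]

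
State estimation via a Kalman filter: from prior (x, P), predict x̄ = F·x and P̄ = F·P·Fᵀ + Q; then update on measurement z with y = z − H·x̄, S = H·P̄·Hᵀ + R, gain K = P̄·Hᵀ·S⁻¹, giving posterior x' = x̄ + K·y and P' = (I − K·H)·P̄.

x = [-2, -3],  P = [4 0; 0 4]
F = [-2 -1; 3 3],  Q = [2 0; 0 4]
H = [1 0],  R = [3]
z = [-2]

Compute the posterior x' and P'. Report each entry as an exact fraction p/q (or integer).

x̄ = F·x = [7, -15]
P̄ = F·P·Fᵀ + Q = [22 -36; -36 76]
y = z − H·x̄ = [-9]
S = H·P̄·Hᵀ + R = [25]
K = P̄·Hᵀ·S⁻¹ = [22/25; -36/25]
x' = x̄ + K·y = [-23/25, -51/25]
P' = (I − K·H)·P̄ = [66/25 -108/25; -108/25 604/25]

x' = [-23/25, -51/25]
P' = [66/25 -108/25; -108/25 604/25]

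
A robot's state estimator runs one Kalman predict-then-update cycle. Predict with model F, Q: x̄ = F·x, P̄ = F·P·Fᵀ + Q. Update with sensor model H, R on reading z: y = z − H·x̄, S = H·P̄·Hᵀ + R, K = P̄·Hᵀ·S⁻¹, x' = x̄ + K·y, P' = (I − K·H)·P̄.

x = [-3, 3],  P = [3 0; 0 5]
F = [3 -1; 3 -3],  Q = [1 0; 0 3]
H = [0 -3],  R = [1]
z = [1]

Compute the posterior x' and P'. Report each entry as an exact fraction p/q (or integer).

x̄ = F·x = [-12, -18]
P̄ = F·P·Fᵀ + Q = [33 42; 42 75]
y = z − H·x̄ = [-53]
S = H·P̄·Hᵀ + R = [676]
K = P̄·Hᵀ·S⁻¹ = [-63/338; -225/676]
x' = x̄ + K·y = [-717/338, -243/676]
P' = (I − K·H)·P̄ = [1608/169 21/338; 21/338 75/676]

x' = [-717/338, -243/676]
P' = [1608/169 21/338; 21/338 75/676]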